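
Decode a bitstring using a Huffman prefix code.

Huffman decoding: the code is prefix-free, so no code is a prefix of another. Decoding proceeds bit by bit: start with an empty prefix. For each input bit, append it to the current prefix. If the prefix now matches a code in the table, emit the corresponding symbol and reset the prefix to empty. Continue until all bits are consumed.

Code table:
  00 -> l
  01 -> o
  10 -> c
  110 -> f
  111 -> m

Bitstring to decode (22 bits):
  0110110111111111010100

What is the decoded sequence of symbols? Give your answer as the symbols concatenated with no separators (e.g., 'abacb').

Answer: ocfmmmool

Derivation:
Bit 0: prefix='0' (no match yet)
Bit 1: prefix='01' -> emit 'o', reset
Bit 2: prefix='1' (no match yet)
Bit 3: prefix='10' -> emit 'c', reset
Bit 4: prefix='1' (no match yet)
Bit 5: prefix='11' (no match yet)
Bit 6: prefix='110' -> emit 'f', reset
Bit 7: prefix='1' (no match yet)
Bit 8: prefix='11' (no match yet)
Bit 9: prefix='111' -> emit 'm', reset
Bit 10: prefix='1' (no match yet)
Bit 11: prefix='11' (no match yet)
Bit 12: prefix='111' -> emit 'm', reset
Bit 13: prefix='1' (no match yet)
Bit 14: prefix='11' (no match yet)
Bit 15: prefix='111' -> emit 'm', reset
Bit 16: prefix='0' (no match yet)
Bit 17: prefix='01' -> emit 'o', reset
Bit 18: prefix='0' (no match yet)
Bit 19: prefix='01' -> emit 'o', reset
Bit 20: prefix='0' (no match yet)
Bit 21: prefix='00' -> emit 'l', reset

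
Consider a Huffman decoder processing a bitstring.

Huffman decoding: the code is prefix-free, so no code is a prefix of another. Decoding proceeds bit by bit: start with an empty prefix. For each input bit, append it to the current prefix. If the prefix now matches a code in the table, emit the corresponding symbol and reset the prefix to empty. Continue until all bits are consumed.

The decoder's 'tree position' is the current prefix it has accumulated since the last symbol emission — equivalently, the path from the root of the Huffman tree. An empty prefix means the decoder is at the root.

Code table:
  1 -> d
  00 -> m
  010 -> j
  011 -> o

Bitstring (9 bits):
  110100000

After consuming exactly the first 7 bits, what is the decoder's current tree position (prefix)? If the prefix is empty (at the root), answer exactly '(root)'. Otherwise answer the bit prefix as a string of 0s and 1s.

Bit 0: prefix='1' -> emit 'd', reset
Bit 1: prefix='1' -> emit 'd', reset
Bit 2: prefix='0' (no match yet)
Bit 3: prefix='01' (no match yet)
Bit 4: prefix='010' -> emit 'j', reset
Bit 5: prefix='0' (no match yet)
Bit 6: prefix='00' -> emit 'm', reset

Answer: (root)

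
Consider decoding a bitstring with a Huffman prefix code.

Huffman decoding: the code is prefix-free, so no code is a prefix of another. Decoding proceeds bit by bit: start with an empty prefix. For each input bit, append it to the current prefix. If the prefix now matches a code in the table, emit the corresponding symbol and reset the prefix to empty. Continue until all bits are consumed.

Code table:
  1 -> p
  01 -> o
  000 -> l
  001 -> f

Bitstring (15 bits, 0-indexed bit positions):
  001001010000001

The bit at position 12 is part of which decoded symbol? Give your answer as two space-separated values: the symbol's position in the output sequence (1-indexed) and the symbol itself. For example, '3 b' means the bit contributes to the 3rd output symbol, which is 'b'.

Answer: 5 l

Derivation:
Bit 0: prefix='0' (no match yet)
Bit 1: prefix='00' (no match yet)
Bit 2: prefix='001' -> emit 'f', reset
Bit 3: prefix='0' (no match yet)
Bit 4: prefix='00' (no match yet)
Bit 5: prefix='001' -> emit 'f', reset
Bit 6: prefix='0' (no match yet)
Bit 7: prefix='01' -> emit 'o', reset
Bit 8: prefix='0' (no match yet)
Bit 9: prefix='00' (no match yet)
Bit 10: prefix='000' -> emit 'l', reset
Bit 11: prefix='0' (no match yet)
Bit 12: prefix='00' (no match yet)
Bit 13: prefix='000' -> emit 'l', reset
Bit 14: prefix='1' -> emit 'p', reset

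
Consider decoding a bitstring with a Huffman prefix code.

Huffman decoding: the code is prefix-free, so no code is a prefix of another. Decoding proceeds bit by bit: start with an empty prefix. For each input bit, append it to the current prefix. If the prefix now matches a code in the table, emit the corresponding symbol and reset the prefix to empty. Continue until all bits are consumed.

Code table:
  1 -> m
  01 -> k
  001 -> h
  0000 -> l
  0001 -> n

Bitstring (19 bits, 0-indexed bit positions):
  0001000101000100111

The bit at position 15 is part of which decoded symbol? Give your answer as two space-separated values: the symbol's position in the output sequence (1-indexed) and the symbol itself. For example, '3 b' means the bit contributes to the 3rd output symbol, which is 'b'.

Bit 0: prefix='0' (no match yet)
Bit 1: prefix='00' (no match yet)
Bit 2: prefix='000' (no match yet)
Bit 3: prefix='0001' -> emit 'n', reset
Bit 4: prefix='0' (no match yet)
Bit 5: prefix='00' (no match yet)
Bit 6: prefix='000' (no match yet)
Bit 7: prefix='0001' -> emit 'n', reset
Bit 8: prefix='0' (no match yet)
Bit 9: prefix='01' -> emit 'k', reset
Bit 10: prefix='0' (no match yet)
Bit 11: prefix='00' (no match yet)
Bit 12: prefix='000' (no match yet)
Bit 13: prefix='0001' -> emit 'n', reset
Bit 14: prefix='0' (no match yet)
Bit 15: prefix='00' (no match yet)
Bit 16: prefix='001' -> emit 'h', reset
Bit 17: prefix='1' -> emit 'm', reset
Bit 18: prefix='1' -> emit 'm', reset

Answer: 5 h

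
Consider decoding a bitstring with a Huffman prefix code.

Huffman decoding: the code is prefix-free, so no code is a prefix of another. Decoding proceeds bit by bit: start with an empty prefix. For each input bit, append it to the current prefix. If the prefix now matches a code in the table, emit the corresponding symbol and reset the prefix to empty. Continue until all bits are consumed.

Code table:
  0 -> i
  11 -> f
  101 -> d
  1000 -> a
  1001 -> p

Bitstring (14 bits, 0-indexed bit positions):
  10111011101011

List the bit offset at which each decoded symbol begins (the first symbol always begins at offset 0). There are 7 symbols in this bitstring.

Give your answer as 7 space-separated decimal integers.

Bit 0: prefix='1' (no match yet)
Bit 1: prefix='10' (no match yet)
Bit 2: prefix='101' -> emit 'd', reset
Bit 3: prefix='1' (no match yet)
Bit 4: prefix='11' -> emit 'f', reset
Bit 5: prefix='0' -> emit 'i', reset
Bit 6: prefix='1' (no match yet)
Bit 7: prefix='11' -> emit 'f', reset
Bit 8: prefix='1' (no match yet)
Bit 9: prefix='10' (no match yet)
Bit 10: prefix='101' -> emit 'd', reset
Bit 11: prefix='0' -> emit 'i', reset
Bit 12: prefix='1' (no match yet)
Bit 13: prefix='11' -> emit 'f', reset

Answer: 0 3 5 6 8 11 12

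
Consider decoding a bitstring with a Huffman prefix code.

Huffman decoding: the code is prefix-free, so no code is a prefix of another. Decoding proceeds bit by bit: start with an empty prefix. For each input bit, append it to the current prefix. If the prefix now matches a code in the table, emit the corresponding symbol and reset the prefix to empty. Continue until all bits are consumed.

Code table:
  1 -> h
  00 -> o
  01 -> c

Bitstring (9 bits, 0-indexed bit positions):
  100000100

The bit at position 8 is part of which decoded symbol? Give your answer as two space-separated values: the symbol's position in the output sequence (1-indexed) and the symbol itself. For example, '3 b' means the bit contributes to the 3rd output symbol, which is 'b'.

Bit 0: prefix='1' -> emit 'h', reset
Bit 1: prefix='0' (no match yet)
Bit 2: prefix='00' -> emit 'o', reset
Bit 3: prefix='0' (no match yet)
Bit 4: prefix='00' -> emit 'o', reset
Bit 5: prefix='0' (no match yet)
Bit 6: prefix='01' -> emit 'c', reset
Bit 7: prefix='0' (no match yet)
Bit 8: prefix='00' -> emit 'o', reset

Answer: 5 o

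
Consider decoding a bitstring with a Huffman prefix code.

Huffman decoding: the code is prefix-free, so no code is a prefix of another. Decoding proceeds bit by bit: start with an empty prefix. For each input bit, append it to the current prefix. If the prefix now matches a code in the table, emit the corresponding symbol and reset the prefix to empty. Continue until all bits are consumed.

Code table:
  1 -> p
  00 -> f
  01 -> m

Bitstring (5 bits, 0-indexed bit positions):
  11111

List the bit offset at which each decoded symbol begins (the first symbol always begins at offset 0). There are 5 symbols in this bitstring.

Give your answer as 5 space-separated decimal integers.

Bit 0: prefix='1' -> emit 'p', reset
Bit 1: prefix='1' -> emit 'p', reset
Bit 2: prefix='1' -> emit 'p', reset
Bit 3: prefix='1' -> emit 'p', reset
Bit 4: prefix='1' -> emit 'p', reset

Answer: 0 1 2 3 4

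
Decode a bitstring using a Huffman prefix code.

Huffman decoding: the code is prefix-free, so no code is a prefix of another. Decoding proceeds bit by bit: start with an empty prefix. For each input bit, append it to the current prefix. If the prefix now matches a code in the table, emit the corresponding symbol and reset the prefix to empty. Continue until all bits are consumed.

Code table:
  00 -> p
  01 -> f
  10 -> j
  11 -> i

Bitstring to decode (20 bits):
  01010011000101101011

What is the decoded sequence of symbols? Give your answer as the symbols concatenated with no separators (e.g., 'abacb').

Answer: ffpipffjji

Derivation:
Bit 0: prefix='0' (no match yet)
Bit 1: prefix='01' -> emit 'f', reset
Bit 2: prefix='0' (no match yet)
Bit 3: prefix='01' -> emit 'f', reset
Bit 4: prefix='0' (no match yet)
Bit 5: prefix='00' -> emit 'p', reset
Bit 6: prefix='1' (no match yet)
Bit 7: prefix='11' -> emit 'i', reset
Bit 8: prefix='0' (no match yet)
Bit 9: prefix='00' -> emit 'p', reset
Bit 10: prefix='0' (no match yet)
Bit 11: prefix='01' -> emit 'f', reset
Bit 12: prefix='0' (no match yet)
Bit 13: prefix='01' -> emit 'f', reset
Bit 14: prefix='1' (no match yet)
Bit 15: prefix='10' -> emit 'j', reset
Bit 16: prefix='1' (no match yet)
Bit 17: prefix='10' -> emit 'j', reset
Bit 18: prefix='1' (no match yet)
Bit 19: prefix='11' -> emit 'i', reset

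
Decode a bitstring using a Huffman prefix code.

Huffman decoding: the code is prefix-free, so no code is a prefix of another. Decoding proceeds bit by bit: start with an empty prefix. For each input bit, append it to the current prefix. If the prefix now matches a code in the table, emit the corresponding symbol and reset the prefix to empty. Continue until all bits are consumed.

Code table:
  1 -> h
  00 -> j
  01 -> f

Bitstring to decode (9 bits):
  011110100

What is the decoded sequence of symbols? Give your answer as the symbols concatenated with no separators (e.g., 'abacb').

Answer: fhhhfj

Derivation:
Bit 0: prefix='0' (no match yet)
Bit 1: prefix='01' -> emit 'f', reset
Bit 2: prefix='1' -> emit 'h', reset
Bit 3: prefix='1' -> emit 'h', reset
Bit 4: prefix='1' -> emit 'h', reset
Bit 5: prefix='0' (no match yet)
Bit 6: prefix='01' -> emit 'f', reset
Bit 7: prefix='0' (no match yet)
Bit 8: prefix='00' -> emit 'j', reset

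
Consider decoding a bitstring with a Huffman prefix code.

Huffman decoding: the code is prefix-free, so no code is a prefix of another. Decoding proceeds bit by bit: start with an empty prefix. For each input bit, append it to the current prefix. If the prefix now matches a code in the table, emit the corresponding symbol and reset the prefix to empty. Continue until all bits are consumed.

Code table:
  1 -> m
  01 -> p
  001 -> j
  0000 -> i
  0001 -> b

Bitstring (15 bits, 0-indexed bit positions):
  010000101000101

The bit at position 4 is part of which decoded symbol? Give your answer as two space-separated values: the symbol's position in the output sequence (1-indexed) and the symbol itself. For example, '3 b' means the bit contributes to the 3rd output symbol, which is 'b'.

Answer: 2 i

Derivation:
Bit 0: prefix='0' (no match yet)
Bit 1: prefix='01' -> emit 'p', reset
Bit 2: prefix='0' (no match yet)
Bit 3: prefix='00' (no match yet)
Bit 4: prefix='000' (no match yet)
Bit 5: prefix='0000' -> emit 'i', reset
Bit 6: prefix='1' -> emit 'm', reset
Bit 7: prefix='0' (no match yet)
Bit 8: prefix='01' -> emit 'p', reset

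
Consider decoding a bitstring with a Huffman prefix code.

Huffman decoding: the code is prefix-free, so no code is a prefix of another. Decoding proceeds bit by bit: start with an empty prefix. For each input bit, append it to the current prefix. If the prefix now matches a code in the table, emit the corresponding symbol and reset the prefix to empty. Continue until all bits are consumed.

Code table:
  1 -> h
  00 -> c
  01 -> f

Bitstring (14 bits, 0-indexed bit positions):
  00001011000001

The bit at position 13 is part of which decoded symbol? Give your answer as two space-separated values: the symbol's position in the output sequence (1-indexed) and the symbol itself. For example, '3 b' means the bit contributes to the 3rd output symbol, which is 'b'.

Bit 0: prefix='0' (no match yet)
Bit 1: prefix='00' -> emit 'c', reset
Bit 2: prefix='0' (no match yet)
Bit 3: prefix='00' -> emit 'c', reset
Bit 4: prefix='1' -> emit 'h', reset
Bit 5: prefix='0' (no match yet)
Bit 6: prefix='01' -> emit 'f', reset
Bit 7: prefix='1' -> emit 'h', reset
Bit 8: prefix='0' (no match yet)
Bit 9: prefix='00' -> emit 'c', reset
Bit 10: prefix='0' (no match yet)
Bit 11: prefix='00' -> emit 'c', reset
Bit 12: prefix='0' (no match yet)
Bit 13: prefix='01' -> emit 'f', reset

Answer: 8 f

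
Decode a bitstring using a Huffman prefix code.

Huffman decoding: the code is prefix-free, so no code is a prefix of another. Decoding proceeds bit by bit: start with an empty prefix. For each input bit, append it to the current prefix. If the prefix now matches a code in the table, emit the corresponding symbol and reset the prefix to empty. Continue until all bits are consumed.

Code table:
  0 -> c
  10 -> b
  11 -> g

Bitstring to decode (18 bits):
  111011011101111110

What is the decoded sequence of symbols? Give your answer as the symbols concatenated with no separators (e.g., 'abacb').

Bit 0: prefix='1' (no match yet)
Bit 1: prefix='11' -> emit 'g', reset
Bit 2: prefix='1' (no match yet)
Bit 3: prefix='10' -> emit 'b', reset
Bit 4: prefix='1' (no match yet)
Bit 5: prefix='11' -> emit 'g', reset
Bit 6: prefix='0' -> emit 'c', reset
Bit 7: prefix='1' (no match yet)
Bit 8: prefix='11' -> emit 'g', reset
Bit 9: prefix='1' (no match yet)
Bit 10: prefix='10' -> emit 'b', reset
Bit 11: prefix='1' (no match yet)
Bit 12: prefix='11' -> emit 'g', reset
Bit 13: prefix='1' (no match yet)
Bit 14: prefix='11' -> emit 'g', reset
Bit 15: prefix='1' (no match yet)
Bit 16: prefix='11' -> emit 'g', reset
Bit 17: prefix='0' -> emit 'c', reset

Answer: gbgcgbgggc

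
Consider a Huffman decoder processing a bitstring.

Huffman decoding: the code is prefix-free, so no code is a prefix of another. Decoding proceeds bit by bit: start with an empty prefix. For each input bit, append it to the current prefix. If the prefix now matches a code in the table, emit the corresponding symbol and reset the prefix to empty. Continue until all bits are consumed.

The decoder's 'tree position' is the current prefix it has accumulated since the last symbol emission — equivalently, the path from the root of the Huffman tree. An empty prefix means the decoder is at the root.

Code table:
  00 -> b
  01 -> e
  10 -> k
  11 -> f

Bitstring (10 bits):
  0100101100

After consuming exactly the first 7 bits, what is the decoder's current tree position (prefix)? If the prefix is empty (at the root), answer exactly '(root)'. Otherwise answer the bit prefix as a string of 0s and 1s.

Bit 0: prefix='0' (no match yet)
Bit 1: prefix='01' -> emit 'e', reset
Bit 2: prefix='0' (no match yet)
Bit 3: prefix='00' -> emit 'b', reset
Bit 4: prefix='1' (no match yet)
Bit 5: prefix='10' -> emit 'k', reset
Bit 6: prefix='1' (no match yet)

Answer: 1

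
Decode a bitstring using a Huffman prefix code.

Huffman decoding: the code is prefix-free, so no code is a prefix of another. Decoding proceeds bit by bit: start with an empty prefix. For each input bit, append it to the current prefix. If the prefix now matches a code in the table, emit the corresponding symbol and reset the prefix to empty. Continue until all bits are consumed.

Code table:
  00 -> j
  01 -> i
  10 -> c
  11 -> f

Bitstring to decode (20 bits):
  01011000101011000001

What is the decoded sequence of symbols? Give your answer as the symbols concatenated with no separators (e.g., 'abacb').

Answer: iicjccfjji

Derivation:
Bit 0: prefix='0' (no match yet)
Bit 1: prefix='01' -> emit 'i', reset
Bit 2: prefix='0' (no match yet)
Bit 3: prefix='01' -> emit 'i', reset
Bit 4: prefix='1' (no match yet)
Bit 5: prefix='10' -> emit 'c', reset
Bit 6: prefix='0' (no match yet)
Bit 7: prefix='00' -> emit 'j', reset
Bit 8: prefix='1' (no match yet)
Bit 9: prefix='10' -> emit 'c', reset
Bit 10: prefix='1' (no match yet)
Bit 11: prefix='10' -> emit 'c', reset
Bit 12: prefix='1' (no match yet)
Bit 13: prefix='11' -> emit 'f', reset
Bit 14: prefix='0' (no match yet)
Bit 15: prefix='00' -> emit 'j', reset
Bit 16: prefix='0' (no match yet)
Bit 17: prefix='00' -> emit 'j', reset
Bit 18: prefix='0' (no match yet)
Bit 19: prefix='01' -> emit 'i', reset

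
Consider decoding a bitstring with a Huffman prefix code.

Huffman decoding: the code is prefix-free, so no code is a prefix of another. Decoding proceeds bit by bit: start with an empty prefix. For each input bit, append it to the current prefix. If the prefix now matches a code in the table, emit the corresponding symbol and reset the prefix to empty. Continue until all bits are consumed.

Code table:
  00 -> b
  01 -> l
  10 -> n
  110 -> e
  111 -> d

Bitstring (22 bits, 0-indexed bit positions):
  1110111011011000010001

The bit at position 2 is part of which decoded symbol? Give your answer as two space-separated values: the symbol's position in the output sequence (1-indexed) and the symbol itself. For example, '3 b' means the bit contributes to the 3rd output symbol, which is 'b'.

Answer: 1 d

Derivation:
Bit 0: prefix='1' (no match yet)
Bit 1: prefix='11' (no match yet)
Bit 2: prefix='111' -> emit 'd', reset
Bit 3: prefix='0' (no match yet)
Bit 4: prefix='01' -> emit 'l', reset
Bit 5: prefix='1' (no match yet)
Bit 6: prefix='11' (no match yet)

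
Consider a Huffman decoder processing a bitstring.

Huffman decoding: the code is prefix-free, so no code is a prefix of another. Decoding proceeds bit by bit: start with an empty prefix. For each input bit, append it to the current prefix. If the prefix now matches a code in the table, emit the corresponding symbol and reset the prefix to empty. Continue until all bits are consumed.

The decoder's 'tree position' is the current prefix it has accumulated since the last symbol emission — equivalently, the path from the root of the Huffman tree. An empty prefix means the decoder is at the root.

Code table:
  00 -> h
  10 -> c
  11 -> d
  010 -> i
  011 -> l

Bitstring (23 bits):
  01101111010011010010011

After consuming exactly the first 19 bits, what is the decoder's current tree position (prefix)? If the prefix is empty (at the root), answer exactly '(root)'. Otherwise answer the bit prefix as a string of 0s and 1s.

Answer: 01

Derivation:
Bit 0: prefix='0' (no match yet)
Bit 1: prefix='01' (no match yet)
Bit 2: prefix='011' -> emit 'l', reset
Bit 3: prefix='0' (no match yet)
Bit 4: prefix='01' (no match yet)
Bit 5: prefix='011' -> emit 'l', reset
Bit 6: prefix='1' (no match yet)
Bit 7: prefix='11' -> emit 'd', reset
Bit 8: prefix='0' (no match yet)
Bit 9: prefix='01' (no match yet)
Bit 10: prefix='010' -> emit 'i', reset
Bit 11: prefix='0' (no match yet)
Bit 12: prefix='01' (no match yet)
Bit 13: prefix='011' -> emit 'l', reset
Bit 14: prefix='0' (no match yet)
Bit 15: prefix='01' (no match yet)
Bit 16: prefix='010' -> emit 'i', reset
Bit 17: prefix='0' (no match yet)
Bit 18: prefix='01' (no match yet)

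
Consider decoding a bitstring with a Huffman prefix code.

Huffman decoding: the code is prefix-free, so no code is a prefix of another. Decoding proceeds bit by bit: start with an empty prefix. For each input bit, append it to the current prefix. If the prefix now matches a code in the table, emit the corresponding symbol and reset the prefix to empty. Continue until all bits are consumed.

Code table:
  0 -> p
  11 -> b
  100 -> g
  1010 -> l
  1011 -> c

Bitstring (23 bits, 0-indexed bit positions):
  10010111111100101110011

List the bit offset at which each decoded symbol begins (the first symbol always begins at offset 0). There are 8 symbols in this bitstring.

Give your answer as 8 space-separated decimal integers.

Bit 0: prefix='1' (no match yet)
Bit 1: prefix='10' (no match yet)
Bit 2: prefix='100' -> emit 'g', reset
Bit 3: prefix='1' (no match yet)
Bit 4: prefix='10' (no match yet)
Bit 5: prefix='101' (no match yet)
Bit 6: prefix='1011' -> emit 'c', reset
Bit 7: prefix='1' (no match yet)
Bit 8: prefix='11' -> emit 'b', reset
Bit 9: prefix='1' (no match yet)
Bit 10: prefix='11' -> emit 'b', reset
Bit 11: prefix='1' (no match yet)
Bit 12: prefix='10' (no match yet)
Bit 13: prefix='100' -> emit 'g', reset
Bit 14: prefix='1' (no match yet)
Bit 15: prefix='10' (no match yet)
Bit 16: prefix='101' (no match yet)
Bit 17: prefix='1011' -> emit 'c', reset
Bit 18: prefix='1' (no match yet)
Bit 19: prefix='10' (no match yet)
Bit 20: prefix='100' -> emit 'g', reset
Bit 21: prefix='1' (no match yet)
Bit 22: prefix='11' -> emit 'b', reset

Answer: 0 3 7 9 11 14 18 21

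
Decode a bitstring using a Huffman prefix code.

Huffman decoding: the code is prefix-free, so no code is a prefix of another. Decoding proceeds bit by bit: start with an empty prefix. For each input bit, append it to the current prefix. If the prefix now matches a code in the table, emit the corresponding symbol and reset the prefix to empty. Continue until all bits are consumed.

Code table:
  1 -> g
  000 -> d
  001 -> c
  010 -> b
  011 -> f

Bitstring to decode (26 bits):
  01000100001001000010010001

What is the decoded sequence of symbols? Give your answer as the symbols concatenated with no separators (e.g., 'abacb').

Bit 0: prefix='0' (no match yet)
Bit 1: prefix='01' (no match yet)
Bit 2: prefix='010' -> emit 'b', reset
Bit 3: prefix='0' (no match yet)
Bit 4: prefix='00' (no match yet)
Bit 5: prefix='001' -> emit 'c', reset
Bit 6: prefix='0' (no match yet)
Bit 7: prefix='00' (no match yet)
Bit 8: prefix='000' -> emit 'd', reset
Bit 9: prefix='0' (no match yet)
Bit 10: prefix='01' (no match yet)
Bit 11: prefix='010' -> emit 'b', reset
Bit 12: prefix='0' (no match yet)
Bit 13: prefix='01' (no match yet)
Bit 14: prefix='010' -> emit 'b', reset
Bit 15: prefix='0' (no match yet)
Bit 16: prefix='00' (no match yet)
Bit 17: prefix='000' -> emit 'd', reset
Bit 18: prefix='1' -> emit 'g', reset
Bit 19: prefix='0' (no match yet)
Bit 20: prefix='00' (no match yet)
Bit 21: prefix='001' -> emit 'c', reset
Bit 22: prefix='0' (no match yet)
Bit 23: prefix='00' (no match yet)
Bit 24: prefix='000' -> emit 'd', reset
Bit 25: prefix='1' -> emit 'g', reset

Answer: bcdbbdgcdg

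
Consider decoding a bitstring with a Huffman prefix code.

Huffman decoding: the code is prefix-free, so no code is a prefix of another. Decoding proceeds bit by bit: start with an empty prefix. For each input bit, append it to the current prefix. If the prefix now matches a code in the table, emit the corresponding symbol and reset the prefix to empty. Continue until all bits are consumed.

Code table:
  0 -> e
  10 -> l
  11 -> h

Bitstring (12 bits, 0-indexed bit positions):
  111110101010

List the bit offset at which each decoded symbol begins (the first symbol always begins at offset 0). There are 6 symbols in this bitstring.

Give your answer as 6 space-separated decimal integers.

Bit 0: prefix='1' (no match yet)
Bit 1: prefix='11' -> emit 'h', reset
Bit 2: prefix='1' (no match yet)
Bit 3: prefix='11' -> emit 'h', reset
Bit 4: prefix='1' (no match yet)
Bit 5: prefix='10' -> emit 'l', reset
Bit 6: prefix='1' (no match yet)
Bit 7: prefix='10' -> emit 'l', reset
Bit 8: prefix='1' (no match yet)
Bit 9: prefix='10' -> emit 'l', reset
Bit 10: prefix='1' (no match yet)
Bit 11: prefix='10' -> emit 'l', reset

Answer: 0 2 4 6 8 10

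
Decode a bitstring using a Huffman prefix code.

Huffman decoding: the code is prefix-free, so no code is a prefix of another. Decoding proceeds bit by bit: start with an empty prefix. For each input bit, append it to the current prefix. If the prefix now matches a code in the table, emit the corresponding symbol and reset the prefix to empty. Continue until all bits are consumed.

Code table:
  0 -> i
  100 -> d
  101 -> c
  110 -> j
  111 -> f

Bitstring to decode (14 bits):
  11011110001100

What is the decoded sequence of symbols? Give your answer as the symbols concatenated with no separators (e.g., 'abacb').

Answer: jfdiji

Derivation:
Bit 0: prefix='1' (no match yet)
Bit 1: prefix='11' (no match yet)
Bit 2: prefix='110' -> emit 'j', reset
Bit 3: prefix='1' (no match yet)
Bit 4: prefix='11' (no match yet)
Bit 5: prefix='111' -> emit 'f', reset
Bit 6: prefix='1' (no match yet)
Bit 7: prefix='10' (no match yet)
Bit 8: prefix='100' -> emit 'd', reset
Bit 9: prefix='0' -> emit 'i', reset
Bit 10: prefix='1' (no match yet)
Bit 11: prefix='11' (no match yet)
Bit 12: prefix='110' -> emit 'j', reset
Bit 13: prefix='0' -> emit 'i', reset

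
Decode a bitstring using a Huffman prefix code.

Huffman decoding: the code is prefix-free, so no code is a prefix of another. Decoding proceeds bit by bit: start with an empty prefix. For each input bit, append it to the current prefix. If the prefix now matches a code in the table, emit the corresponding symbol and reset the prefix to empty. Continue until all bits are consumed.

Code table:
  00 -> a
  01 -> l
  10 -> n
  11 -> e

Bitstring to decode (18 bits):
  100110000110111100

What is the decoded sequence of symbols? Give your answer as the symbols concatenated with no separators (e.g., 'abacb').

Answer: nlnalneea

Derivation:
Bit 0: prefix='1' (no match yet)
Bit 1: prefix='10' -> emit 'n', reset
Bit 2: prefix='0' (no match yet)
Bit 3: prefix='01' -> emit 'l', reset
Bit 4: prefix='1' (no match yet)
Bit 5: prefix='10' -> emit 'n', reset
Bit 6: prefix='0' (no match yet)
Bit 7: prefix='00' -> emit 'a', reset
Bit 8: prefix='0' (no match yet)
Bit 9: prefix='01' -> emit 'l', reset
Bit 10: prefix='1' (no match yet)
Bit 11: prefix='10' -> emit 'n', reset
Bit 12: prefix='1' (no match yet)
Bit 13: prefix='11' -> emit 'e', reset
Bit 14: prefix='1' (no match yet)
Bit 15: prefix='11' -> emit 'e', reset
Bit 16: prefix='0' (no match yet)
Bit 17: prefix='00' -> emit 'a', reset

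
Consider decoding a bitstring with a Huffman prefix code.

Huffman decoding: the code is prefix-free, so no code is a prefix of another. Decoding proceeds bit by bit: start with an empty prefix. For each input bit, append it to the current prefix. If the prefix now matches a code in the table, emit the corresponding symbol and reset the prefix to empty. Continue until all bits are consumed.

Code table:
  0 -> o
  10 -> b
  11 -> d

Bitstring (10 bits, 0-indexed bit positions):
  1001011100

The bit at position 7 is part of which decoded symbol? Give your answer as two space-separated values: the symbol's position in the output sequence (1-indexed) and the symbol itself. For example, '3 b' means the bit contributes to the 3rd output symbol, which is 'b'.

Answer: 5 b

Derivation:
Bit 0: prefix='1' (no match yet)
Bit 1: prefix='10' -> emit 'b', reset
Bit 2: prefix='0' -> emit 'o', reset
Bit 3: prefix='1' (no match yet)
Bit 4: prefix='10' -> emit 'b', reset
Bit 5: prefix='1' (no match yet)
Bit 6: prefix='11' -> emit 'd', reset
Bit 7: prefix='1' (no match yet)
Bit 8: prefix='10' -> emit 'b', reset
Bit 9: prefix='0' -> emit 'o', reset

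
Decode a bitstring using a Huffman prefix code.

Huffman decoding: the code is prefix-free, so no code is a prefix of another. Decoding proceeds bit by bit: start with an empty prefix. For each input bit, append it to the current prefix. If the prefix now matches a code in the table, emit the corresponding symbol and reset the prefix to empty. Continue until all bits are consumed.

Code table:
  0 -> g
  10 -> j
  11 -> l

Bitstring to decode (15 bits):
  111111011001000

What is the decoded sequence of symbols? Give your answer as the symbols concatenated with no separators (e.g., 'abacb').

Bit 0: prefix='1' (no match yet)
Bit 1: prefix='11' -> emit 'l', reset
Bit 2: prefix='1' (no match yet)
Bit 3: prefix='11' -> emit 'l', reset
Bit 4: prefix='1' (no match yet)
Bit 5: prefix='11' -> emit 'l', reset
Bit 6: prefix='0' -> emit 'g', reset
Bit 7: prefix='1' (no match yet)
Bit 8: prefix='11' -> emit 'l', reset
Bit 9: prefix='0' -> emit 'g', reset
Bit 10: prefix='0' -> emit 'g', reset
Bit 11: prefix='1' (no match yet)
Bit 12: prefix='10' -> emit 'j', reset
Bit 13: prefix='0' -> emit 'g', reset
Bit 14: prefix='0' -> emit 'g', reset

Answer: lllglggjgg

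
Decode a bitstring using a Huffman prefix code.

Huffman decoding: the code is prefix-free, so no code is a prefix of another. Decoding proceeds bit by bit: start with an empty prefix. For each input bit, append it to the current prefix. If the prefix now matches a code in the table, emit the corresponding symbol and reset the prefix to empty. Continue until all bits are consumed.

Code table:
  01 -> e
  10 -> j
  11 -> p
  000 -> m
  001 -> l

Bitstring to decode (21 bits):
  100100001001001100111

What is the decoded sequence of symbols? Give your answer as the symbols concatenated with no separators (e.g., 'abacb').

Answer: jemelljep

Derivation:
Bit 0: prefix='1' (no match yet)
Bit 1: prefix='10' -> emit 'j', reset
Bit 2: prefix='0' (no match yet)
Bit 3: prefix='01' -> emit 'e', reset
Bit 4: prefix='0' (no match yet)
Bit 5: prefix='00' (no match yet)
Bit 6: prefix='000' -> emit 'm', reset
Bit 7: prefix='0' (no match yet)
Bit 8: prefix='01' -> emit 'e', reset
Bit 9: prefix='0' (no match yet)
Bit 10: prefix='00' (no match yet)
Bit 11: prefix='001' -> emit 'l', reset
Bit 12: prefix='0' (no match yet)
Bit 13: prefix='00' (no match yet)
Bit 14: prefix='001' -> emit 'l', reset
Bit 15: prefix='1' (no match yet)
Bit 16: prefix='10' -> emit 'j', reset
Bit 17: prefix='0' (no match yet)
Bit 18: prefix='01' -> emit 'e', reset
Bit 19: prefix='1' (no match yet)
Bit 20: prefix='11' -> emit 'p', reset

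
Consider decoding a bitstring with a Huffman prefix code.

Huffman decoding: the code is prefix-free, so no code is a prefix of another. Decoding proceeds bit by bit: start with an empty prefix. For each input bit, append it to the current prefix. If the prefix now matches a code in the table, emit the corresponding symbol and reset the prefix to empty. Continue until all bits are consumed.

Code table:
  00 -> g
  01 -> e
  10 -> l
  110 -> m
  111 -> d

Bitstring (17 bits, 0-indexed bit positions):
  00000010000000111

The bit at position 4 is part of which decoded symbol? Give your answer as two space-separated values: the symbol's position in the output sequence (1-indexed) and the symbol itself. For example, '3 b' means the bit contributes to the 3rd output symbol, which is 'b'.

Bit 0: prefix='0' (no match yet)
Bit 1: prefix='00' -> emit 'g', reset
Bit 2: prefix='0' (no match yet)
Bit 3: prefix='00' -> emit 'g', reset
Bit 4: prefix='0' (no match yet)
Bit 5: prefix='00' -> emit 'g', reset
Bit 6: prefix='1' (no match yet)
Bit 7: prefix='10' -> emit 'l', reset
Bit 8: prefix='0' (no match yet)

Answer: 3 g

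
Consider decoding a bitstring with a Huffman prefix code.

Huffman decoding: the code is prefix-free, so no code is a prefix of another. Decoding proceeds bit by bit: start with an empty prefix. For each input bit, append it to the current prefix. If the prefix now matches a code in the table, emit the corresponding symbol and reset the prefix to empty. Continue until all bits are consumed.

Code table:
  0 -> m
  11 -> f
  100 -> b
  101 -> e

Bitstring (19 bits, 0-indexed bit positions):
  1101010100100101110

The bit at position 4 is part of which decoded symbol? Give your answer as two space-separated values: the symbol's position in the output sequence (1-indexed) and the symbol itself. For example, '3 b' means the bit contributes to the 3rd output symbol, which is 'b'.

Bit 0: prefix='1' (no match yet)
Bit 1: prefix='11' -> emit 'f', reset
Bit 2: prefix='0' -> emit 'm', reset
Bit 3: prefix='1' (no match yet)
Bit 4: prefix='10' (no match yet)
Bit 5: prefix='101' -> emit 'e', reset
Bit 6: prefix='0' -> emit 'm', reset
Bit 7: prefix='1' (no match yet)
Bit 8: prefix='10' (no match yet)

Answer: 3 e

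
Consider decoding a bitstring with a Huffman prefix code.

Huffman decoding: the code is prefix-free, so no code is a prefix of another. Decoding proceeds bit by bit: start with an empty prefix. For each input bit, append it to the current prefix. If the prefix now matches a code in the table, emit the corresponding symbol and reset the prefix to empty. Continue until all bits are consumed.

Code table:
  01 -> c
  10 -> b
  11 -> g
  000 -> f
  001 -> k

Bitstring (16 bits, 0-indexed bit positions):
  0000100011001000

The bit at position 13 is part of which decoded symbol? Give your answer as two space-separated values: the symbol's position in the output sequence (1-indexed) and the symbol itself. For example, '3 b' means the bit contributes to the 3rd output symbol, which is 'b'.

Answer: 6 f

Derivation:
Bit 0: prefix='0' (no match yet)
Bit 1: prefix='00' (no match yet)
Bit 2: prefix='000' -> emit 'f', reset
Bit 3: prefix='0' (no match yet)
Bit 4: prefix='01' -> emit 'c', reset
Bit 5: prefix='0' (no match yet)
Bit 6: prefix='00' (no match yet)
Bit 7: prefix='000' -> emit 'f', reset
Bit 8: prefix='1' (no match yet)
Bit 9: prefix='11' -> emit 'g', reset
Bit 10: prefix='0' (no match yet)
Bit 11: prefix='00' (no match yet)
Bit 12: prefix='001' -> emit 'k', reset
Bit 13: prefix='0' (no match yet)
Bit 14: prefix='00' (no match yet)
Bit 15: prefix='000' -> emit 'f', reset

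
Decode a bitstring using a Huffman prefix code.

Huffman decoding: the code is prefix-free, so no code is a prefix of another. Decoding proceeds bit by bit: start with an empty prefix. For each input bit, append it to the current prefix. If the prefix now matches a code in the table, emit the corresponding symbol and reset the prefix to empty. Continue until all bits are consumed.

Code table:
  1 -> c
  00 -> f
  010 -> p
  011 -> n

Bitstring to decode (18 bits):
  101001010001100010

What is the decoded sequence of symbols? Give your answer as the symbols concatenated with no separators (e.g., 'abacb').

Bit 0: prefix='1' -> emit 'c', reset
Bit 1: prefix='0' (no match yet)
Bit 2: prefix='01' (no match yet)
Bit 3: prefix='010' -> emit 'p', reset
Bit 4: prefix='0' (no match yet)
Bit 5: prefix='01' (no match yet)
Bit 6: prefix='010' -> emit 'p', reset
Bit 7: prefix='1' -> emit 'c', reset
Bit 8: prefix='0' (no match yet)
Bit 9: prefix='00' -> emit 'f', reset
Bit 10: prefix='0' (no match yet)
Bit 11: prefix='01' (no match yet)
Bit 12: prefix='011' -> emit 'n', reset
Bit 13: prefix='0' (no match yet)
Bit 14: prefix='00' -> emit 'f', reset
Bit 15: prefix='0' (no match yet)
Bit 16: prefix='01' (no match yet)
Bit 17: prefix='010' -> emit 'p', reset

Answer: cppcfnfp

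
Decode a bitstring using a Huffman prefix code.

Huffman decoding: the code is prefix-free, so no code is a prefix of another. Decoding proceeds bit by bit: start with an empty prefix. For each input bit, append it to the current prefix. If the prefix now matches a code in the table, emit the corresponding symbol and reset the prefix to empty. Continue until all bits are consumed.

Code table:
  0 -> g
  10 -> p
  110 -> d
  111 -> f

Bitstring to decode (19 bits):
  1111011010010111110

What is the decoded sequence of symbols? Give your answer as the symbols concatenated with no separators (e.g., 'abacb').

Answer: fpdpgpfd

Derivation:
Bit 0: prefix='1' (no match yet)
Bit 1: prefix='11' (no match yet)
Bit 2: prefix='111' -> emit 'f', reset
Bit 3: prefix='1' (no match yet)
Bit 4: prefix='10' -> emit 'p', reset
Bit 5: prefix='1' (no match yet)
Bit 6: prefix='11' (no match yet)
Bit 7: prefix='110' -> emit 'd', reset
Bit 8: prefix='1' (no match yet)
Bit 9: prefix='10' -> emit 'p', reset
Bit 10: prefix='0' -> emit 'g', reset
Bit 11: prefix='1' (no match yet)
Bit 12: prefix='10' -> emit 'p', reset
Bit 13: prefix='1' (no match yet)
Bit 14: prefix='11' (no match yet)
Bit 15: prefix='111' -> emit 'f', reset
Bit 16: prefix='1' (no match yet)
Bit 17: prefix='11' (no match yet)
Bit 18: prefix='110' -> emit 'd', reset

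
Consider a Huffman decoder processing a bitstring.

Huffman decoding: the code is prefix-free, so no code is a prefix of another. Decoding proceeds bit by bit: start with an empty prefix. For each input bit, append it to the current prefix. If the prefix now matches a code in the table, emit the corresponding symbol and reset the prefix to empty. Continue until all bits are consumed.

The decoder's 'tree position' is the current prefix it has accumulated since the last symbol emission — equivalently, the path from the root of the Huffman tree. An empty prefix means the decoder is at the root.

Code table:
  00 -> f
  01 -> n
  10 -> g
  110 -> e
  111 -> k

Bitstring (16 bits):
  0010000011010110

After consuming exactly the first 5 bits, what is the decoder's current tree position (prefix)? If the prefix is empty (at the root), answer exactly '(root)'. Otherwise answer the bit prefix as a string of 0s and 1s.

Bit 0: prefix='0' (no match yet)
Bit 1: prefix='00' -> emit 'f', reset
Bit 2: prefix='1' (no match yet)
Bit 3: prefix='10' -> emit 'g', reset
Bit 4: prefix='0' (no match yet)

Answer: 0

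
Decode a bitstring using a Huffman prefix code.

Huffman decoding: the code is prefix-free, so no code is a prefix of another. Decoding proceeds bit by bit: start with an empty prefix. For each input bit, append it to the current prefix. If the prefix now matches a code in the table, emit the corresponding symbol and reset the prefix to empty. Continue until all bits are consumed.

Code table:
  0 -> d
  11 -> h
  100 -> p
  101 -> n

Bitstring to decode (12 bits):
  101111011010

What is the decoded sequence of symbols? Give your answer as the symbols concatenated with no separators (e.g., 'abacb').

Bit 0: prefix='1' (no match yet)
Bit 1: prefix='10' (no match yet)
Bit 2: prefix='101' -> emit 'n', reset
Bit 3: prefix='1' (no match yet)
Bit 4: prefix='11' -> emit 'h', reset
Bit 5: prefix='1' (no match yet)
Bit 6: prefix='10' (no match yet)
Bit 7: prefix='101' -> emit 'n', reset
Bit 8: prefix='1' (no match yet)
Bit 9: prefix='10' (no match yet)
Bit 10: prefix='101' -> emit 'n', reset
Bit 11: prefix='0' -> emit 'd', reset

Answer: nhnnd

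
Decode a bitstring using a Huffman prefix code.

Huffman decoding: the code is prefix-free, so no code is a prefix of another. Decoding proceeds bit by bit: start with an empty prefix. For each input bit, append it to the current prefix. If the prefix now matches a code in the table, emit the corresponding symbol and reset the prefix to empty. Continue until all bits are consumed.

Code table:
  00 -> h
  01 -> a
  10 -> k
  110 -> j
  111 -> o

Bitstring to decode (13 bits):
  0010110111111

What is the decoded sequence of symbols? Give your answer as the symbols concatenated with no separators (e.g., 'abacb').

Bit 0: prefix='0' (no match yet)
Bit 1: prefix='00' -> emit 'h', reset
Bit 2: prefix='1' (no match yet)
Bit 3: prefix='10' -> emit 'k', reset
Bit 4: prefix='1' (no match yet)
Bit 5: prefix='11' (no match yet)
Bit 6: prefix='110' -> emit 'j', reset
Bit 7: prefix='1' (no match yet)
Bit 8: prefix='11' (no match yet)
Bit 9: prefix='111' -> emit 'o', reset
Bit 10: prefix='1' (no match yet)
Bit 11: prefix='11' (no match yet)
Bit 12: prefix='111' -> emit 'o', reset

Answer: hkjoo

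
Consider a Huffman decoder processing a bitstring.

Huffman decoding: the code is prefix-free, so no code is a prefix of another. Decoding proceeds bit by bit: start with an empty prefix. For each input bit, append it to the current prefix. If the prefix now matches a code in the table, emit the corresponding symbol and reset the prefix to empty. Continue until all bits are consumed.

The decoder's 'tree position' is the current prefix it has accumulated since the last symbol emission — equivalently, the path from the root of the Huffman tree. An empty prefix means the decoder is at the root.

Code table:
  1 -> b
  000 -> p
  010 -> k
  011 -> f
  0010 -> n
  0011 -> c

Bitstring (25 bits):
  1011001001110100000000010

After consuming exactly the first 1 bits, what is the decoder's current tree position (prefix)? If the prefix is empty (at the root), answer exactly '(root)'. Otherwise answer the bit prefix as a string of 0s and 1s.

Answer: (root)

Derivation:
Bit 0: prefix='1' -> emit 'b', reset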